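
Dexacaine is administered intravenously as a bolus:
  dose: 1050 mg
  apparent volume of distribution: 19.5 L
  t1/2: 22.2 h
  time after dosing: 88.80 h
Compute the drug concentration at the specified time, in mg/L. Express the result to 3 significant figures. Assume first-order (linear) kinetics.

3.37 mg/L

C₀ = Dose / Vd = 1050 / 19.5 = 53.85 mg/L
k = ln2 / t½ = 0.693147 / 22.2 = 0.03122 h⁻¹
t / t½ = 88.80 / 22.2 = 4 half-lives
C = C₀ × (1/2)^4 = 53.85 × 0.06250 = 3.366 mg/L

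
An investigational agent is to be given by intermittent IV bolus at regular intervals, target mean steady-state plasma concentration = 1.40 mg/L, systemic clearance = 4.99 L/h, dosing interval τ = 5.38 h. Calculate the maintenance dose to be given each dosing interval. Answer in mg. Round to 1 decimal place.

37.6 mg

At steady state, Dose/τ = Css × CL.
Dose = Css × CL × τ = 1.40 × 4.990 × 5.38 = 37.58 mg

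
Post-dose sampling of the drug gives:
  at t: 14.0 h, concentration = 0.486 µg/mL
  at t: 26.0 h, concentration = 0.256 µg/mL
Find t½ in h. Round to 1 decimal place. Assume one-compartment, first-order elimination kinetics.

13.0 h

k = ln(C₁/C₂) / (t₂ − t₁) = ln(0.486/0.256) / (26.0 − 14.0)
  = 0.6410 / 12.00 = 0.05342 h⁻¹
t½ = ln2 / k = 0.693147 / 0.05342 = 12.98 h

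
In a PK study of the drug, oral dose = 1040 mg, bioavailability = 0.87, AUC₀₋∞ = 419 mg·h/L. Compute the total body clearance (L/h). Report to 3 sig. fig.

CL = F·Dose / AUC = 0.87 × 1040 / 419 = 2.159 L/h

2.16 L/h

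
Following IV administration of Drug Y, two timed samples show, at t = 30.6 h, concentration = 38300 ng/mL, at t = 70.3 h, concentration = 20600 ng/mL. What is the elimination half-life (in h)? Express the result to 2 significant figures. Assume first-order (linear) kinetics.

44 h

k = ln(C₁/C₂) / (t₂ − t₁) = ln(38300/20600) / (70.3 − 30.6)
  = 0.6202 / 39.70 = 0.01562 h⁻¹
t½ = ln2 / k = 0.693147 / 0.01562 = 44.38 h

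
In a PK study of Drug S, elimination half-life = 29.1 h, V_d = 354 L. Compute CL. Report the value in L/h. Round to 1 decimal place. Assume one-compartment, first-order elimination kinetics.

8.4 L/h

k = ln2 / t½ = 0.693147 / 29.1 = 0.02382 h⁻¹
CL = k × Vd = 0.02382 × 354 = 8.432 L/h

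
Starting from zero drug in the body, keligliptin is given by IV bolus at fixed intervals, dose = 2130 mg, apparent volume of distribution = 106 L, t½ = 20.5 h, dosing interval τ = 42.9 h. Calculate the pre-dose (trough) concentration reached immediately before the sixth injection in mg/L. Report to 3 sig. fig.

C₀ per dose = Dose / Vd = 2130 / 106 = 20.09 mg/L
k = ln2 / t½ = 0.693147 / 20.5 = 0.03381 h⁻¹
Fraction remaining after one interval: r = e^(−kτ) = e^(−0.03381 × 42.9) = 0.2345
Before dose 6, 5 doses have been given (aged 1τ, 2τ, 3τ, 4τ, 5τ).
C_trough = C₀ × (r + r² + … + r^5) = C₀ × r(1−r^5)/(1−r)
        = 20.09 × 0.2345 × (1 − 0.0007091) / (1 − 0.2345) = 6.150 mg/L

6.15 mg/L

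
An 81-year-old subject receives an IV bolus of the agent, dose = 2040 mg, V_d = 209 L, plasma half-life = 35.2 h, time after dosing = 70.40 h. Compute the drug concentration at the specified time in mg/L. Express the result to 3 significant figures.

2.44 mg/L

C₀ = Dose / Vd = 2040 / 209 = 9.761 mg/L
k = ln2 / t½ = 0.693147 / 35.2 = 0.01969 h⁻¹
t / t½ = 70.40 / 35.2 = 2 half-lives
C = C₀ × (1/2)^2 = 9.761 × 0.2500 = 2.440 mg/L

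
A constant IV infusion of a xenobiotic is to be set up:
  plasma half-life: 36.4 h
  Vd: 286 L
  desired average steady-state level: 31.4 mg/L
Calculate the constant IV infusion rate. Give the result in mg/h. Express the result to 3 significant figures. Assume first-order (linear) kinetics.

171 mg/h

k = ln2 / t½ = 0.693147 / 36.4 = 0.01904 h⁻¹
CL = k × Vd = 0.01904 × 286 = 5.445 L/h
At steady state, infusion rate R₀ = Css × CL = 31.4 × 5.445 = 171.0 mg/h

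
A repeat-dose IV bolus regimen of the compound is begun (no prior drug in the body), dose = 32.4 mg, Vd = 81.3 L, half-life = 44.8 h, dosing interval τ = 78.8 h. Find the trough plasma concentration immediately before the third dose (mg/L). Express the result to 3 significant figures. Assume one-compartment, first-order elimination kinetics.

0.153 mg/L

C₀ per dose = Dose / Vd = 32.4 / 81.3 = 0.3985 mg/L
k = ln2 / t½ = 0.693147 / 44.8 = 0.01547 h⁻¹
Fraction remaining after one interval: r = e^(−kτ) = e^(−0.01547 × 78.8) = 0.2955
Before dose 3, 2 doses have been given (aged 1τ, 2τ).
C_trough = C₀ × (r + r²) = 0.3985 × (0.2955 + 0.08732) = 0.1526 mg/L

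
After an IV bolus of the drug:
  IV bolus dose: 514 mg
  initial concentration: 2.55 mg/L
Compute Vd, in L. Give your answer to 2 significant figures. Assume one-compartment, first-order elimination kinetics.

200 L

Vd = Dose / C₀ = 514.0 / 2.55 = 201.6 L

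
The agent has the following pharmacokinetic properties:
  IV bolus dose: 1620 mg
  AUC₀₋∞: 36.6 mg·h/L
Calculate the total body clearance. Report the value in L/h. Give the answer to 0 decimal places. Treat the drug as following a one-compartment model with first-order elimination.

44 L/h

CL = Dose / AUC = 1620 / 36.6 = 44.26 L/h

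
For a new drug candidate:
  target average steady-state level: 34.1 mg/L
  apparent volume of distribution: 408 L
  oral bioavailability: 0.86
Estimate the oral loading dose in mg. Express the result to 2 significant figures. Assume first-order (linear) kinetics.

LD = Css × Vd / F = 34.1 × 408 / 0.86 = 16180 mg

16000 mg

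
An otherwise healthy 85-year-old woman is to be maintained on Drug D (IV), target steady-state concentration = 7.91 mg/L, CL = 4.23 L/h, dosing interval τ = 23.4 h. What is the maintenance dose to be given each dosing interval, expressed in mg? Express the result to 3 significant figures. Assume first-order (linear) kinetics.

783 mg

At steady state, Dose/τ = Css × CL.
Dose = Css × CL × τ = 7.91 × 4.230 × 23.4 = 782.9 mg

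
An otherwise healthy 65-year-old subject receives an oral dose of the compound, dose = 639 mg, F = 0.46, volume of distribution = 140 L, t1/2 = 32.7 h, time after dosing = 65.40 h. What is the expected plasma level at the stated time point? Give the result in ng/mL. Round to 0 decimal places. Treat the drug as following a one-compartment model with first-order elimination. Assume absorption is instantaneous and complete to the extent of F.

525 ng/mL

Amount reaching circulation = F × Dose = 0.46 × 639.0 = 293.9 mg
C₀ = F·Dose / Vd = 293.9 / 140 = 2.099 mg/L
k = ln2 / t½ = 0.693147 / 32.7 = 0.02120 h⁻¹
t / t½ = 65.40 / 32.7 = 2 half-lives
C = C₀ × (1/2)^2 = 2.099 × 0.2500 = 0.5248 mg/L
Convert: 0.5248 mg/L × 1000 = 524.8 ng/mL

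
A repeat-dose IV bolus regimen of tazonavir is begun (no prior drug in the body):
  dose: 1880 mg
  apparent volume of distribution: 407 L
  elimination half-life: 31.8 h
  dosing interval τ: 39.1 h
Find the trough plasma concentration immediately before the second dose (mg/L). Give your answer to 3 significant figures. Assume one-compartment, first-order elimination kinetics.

1.97 mg/L

C₀ per dose = Dose / Vd = 1880 / 407 = 4.619 mg/L
k = ln2 / t½ = 0.693147 / 31.8 = 0.02180 h⁻¹
Fraction remaining after one interval: r = e^(−kτ) = e^(−0.02180 × 39.1) = 0.4264
Before dose 2, 1 dose has been given (aged 1τ).
C_trough = C₀ × r = 4.619 × 0.4264 = 1.970 mg/L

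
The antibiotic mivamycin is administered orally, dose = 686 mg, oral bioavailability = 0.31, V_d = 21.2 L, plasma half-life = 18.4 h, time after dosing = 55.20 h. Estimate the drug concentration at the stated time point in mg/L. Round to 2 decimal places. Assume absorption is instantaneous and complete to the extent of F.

Amount reaching circulation = F × Dose = 0.31 × 686.0 = 212.7 mg
C₀ = F·Dose / Vd = 212.7 / 21.2 = 10.03 mg/L
k = ln2 / t½ = 0.693147 / 18.4 = 0.03767 h⁻¹
t / t½ = 55.20 / 18.4 = 3 half-lives
C = C₀ × (1/2)^3 = 10.03 × 0.1250 = 1.254 mg/L

1.25 mg/L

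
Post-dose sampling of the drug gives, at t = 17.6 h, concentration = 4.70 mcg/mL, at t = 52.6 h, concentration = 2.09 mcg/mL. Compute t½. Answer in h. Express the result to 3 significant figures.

29.9 h

k = ln(C₁/C₂) / (t₂ − t₁) = ln(4.70/2.09) / (52.6 − 17.6)
  = 0.8104 / 35.00 = 0.02315 h⁻¹
t½ = ln2 / k = 0.693147 / 0.02315 = 29.94 h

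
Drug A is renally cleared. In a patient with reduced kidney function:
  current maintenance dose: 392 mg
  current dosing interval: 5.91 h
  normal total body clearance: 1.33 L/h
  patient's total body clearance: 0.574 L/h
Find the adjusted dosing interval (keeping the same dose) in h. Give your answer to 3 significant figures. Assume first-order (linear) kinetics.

13.7 h

To keep the same average steady-state level, dosing rate must scale with clearance.
CL ratio = 0.574 / 1.33 = 0.4316
New interval (same dose) = 5.91 / 0.4316 = 13.69 h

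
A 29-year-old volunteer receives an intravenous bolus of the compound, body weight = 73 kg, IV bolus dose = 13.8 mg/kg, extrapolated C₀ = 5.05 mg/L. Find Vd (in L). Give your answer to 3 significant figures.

Dose = 13.8 × 73 = 1007 mg
Vd = Dose / C₀ = 1007 / 5.05 = 199.4 L

199 L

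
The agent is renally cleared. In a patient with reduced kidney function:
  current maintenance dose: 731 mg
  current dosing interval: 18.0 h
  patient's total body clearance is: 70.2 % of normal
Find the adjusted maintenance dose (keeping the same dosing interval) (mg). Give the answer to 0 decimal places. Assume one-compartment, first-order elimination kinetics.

513 mg

To keep the same average steady-state level, dosing rate must scale with clearance.
CL ratio = 70.2 / 100 = 0.7020
New dose (same interval) = 731 × 0.7020 = 513.2 mg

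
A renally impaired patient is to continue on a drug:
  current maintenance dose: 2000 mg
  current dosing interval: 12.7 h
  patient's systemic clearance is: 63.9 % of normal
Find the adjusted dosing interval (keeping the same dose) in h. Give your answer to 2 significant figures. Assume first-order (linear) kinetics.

To keep the same average steady-state level, dosing rate must scale with clearance.
CL ratio = 63.9 / 100 = 0.6390
New interval (same dose) = 12.7 / 0.6390 = 19.87 h

20 h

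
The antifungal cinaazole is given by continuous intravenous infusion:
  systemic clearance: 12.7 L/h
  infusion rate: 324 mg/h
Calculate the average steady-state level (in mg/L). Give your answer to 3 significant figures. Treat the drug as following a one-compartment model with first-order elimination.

At steady state Css = R₀ / CL = 324 / 12.70 = 25.51 mg/L

25.5 mg/L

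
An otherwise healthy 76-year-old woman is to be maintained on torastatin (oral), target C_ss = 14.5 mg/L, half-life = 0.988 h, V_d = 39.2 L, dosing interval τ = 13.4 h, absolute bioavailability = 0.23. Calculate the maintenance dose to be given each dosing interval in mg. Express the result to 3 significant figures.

23200 mg

k = ln2 / t½ = 0.693147 / 0.988 = 0.7016 h⁻¹
CL = k × Vd = 0.7016 × 39.2 = 27.50 L/h
At steady state, F × (Dose/τ) = Css × CL.
Dose = Css × CL × τ / F = 14.5 × 27.50 × 13.4 / 0.23 = 23230 mg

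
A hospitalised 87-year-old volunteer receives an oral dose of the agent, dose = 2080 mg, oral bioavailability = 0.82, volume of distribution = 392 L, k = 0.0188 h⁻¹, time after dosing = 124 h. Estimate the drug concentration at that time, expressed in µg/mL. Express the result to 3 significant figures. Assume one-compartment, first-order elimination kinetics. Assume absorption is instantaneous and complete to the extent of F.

0.423 µg/mL

Amount reaching circulation = F × Dose = 0.82 × 2080 = 1706 mg
C₀ = F·Dose / Vd = 1706 / 392 = 4.352 mg/L
C = C₀ · e^(−k·t) = 4.352 × e^(−0.01880 × 124)
  = 4.352 × 0.09718 = 0.4229 mg/L
(0.4229 mg/L = 0.4229 µg/mL)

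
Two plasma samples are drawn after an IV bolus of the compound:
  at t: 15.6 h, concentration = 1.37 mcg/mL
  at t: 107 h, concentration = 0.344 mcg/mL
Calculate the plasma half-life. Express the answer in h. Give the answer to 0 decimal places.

46 h

k = ln(C₁/C₂) / (t₂ − t₁) = ln(1.37/0.344) / (107 − 15.6)
  = 1.382 / 91.40 = 0.01512 h⁻¹
t½ = ln2 / k = 0.693147 / 0.01512 = 45.84 h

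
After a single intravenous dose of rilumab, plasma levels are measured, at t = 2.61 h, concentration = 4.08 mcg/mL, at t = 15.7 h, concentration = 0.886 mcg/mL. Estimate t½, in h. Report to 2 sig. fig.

5.9 h

k = ln(C₁/C₂) / (t₂ − t₁) = ln(4.08/0.886) / (15.7 − 2.61)
  = 1.527 / 13.09 = 0.1167 h⁻¹
t½ = ln2 / k = 0.693147 / 0.1167 = 5.940 h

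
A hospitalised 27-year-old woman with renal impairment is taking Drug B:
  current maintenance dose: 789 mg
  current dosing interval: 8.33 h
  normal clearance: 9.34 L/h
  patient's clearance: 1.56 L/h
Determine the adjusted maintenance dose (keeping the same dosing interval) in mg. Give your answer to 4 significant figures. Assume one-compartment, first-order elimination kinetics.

To keep the same average steady-state level, dosing rate must scale with clearance.
CL ratio = 1.56 / 9.34 = 0.1670
New dose (same interval) = 789 × 0.1670 = 131.8 mg

131.8 mg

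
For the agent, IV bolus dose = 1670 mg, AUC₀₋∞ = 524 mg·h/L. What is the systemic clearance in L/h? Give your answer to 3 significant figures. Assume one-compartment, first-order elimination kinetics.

3.19 L/h

CL = Dose / AUC = 1670 / 524 = 3.187 L/h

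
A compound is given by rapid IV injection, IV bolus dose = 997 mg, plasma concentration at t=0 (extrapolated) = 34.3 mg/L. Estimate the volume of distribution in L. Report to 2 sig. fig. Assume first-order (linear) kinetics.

29 L

Vd = Dose / C₀ = 997.0 / 34.3 = 29.07 L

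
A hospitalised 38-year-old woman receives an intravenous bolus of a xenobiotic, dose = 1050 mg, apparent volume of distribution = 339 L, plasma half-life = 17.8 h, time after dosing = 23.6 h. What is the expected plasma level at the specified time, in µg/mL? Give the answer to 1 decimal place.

C₀ = Dose / Vd = 1050 / 339 = 3.097 mg/L
k = ln2 / t½ = 0.693147 / 17.8 = 0.03894 h⁻¹
C = C₀ · e^(−k·t) = 3.097 × e^(−0.03894 × 23.6)
  = 3.097 × 0.3989 = 1.235 mg/L
(1.235 mg/L = 1.235 µg/mL)

1.2 µg/mL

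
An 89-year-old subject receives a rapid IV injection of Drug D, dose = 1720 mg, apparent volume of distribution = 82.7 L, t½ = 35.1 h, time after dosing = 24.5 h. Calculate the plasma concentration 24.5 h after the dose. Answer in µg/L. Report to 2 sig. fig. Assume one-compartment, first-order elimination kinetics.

C₀ = Dose / Vd = 1720 / 82.7 = 20.80 mg/L
k = ln2 / t½ = 0.693147 / 35.1 = 0.01975 h⁻¹
C = C₀ · e^(−k·t) = 20.80 × e^(−0.01975 × 24.5)
  = 20.80 × 0.6164 = 12.82 mg/L
Convert: 12.82 mg/L × 1000 = 12820 µg/L

13000 µg/L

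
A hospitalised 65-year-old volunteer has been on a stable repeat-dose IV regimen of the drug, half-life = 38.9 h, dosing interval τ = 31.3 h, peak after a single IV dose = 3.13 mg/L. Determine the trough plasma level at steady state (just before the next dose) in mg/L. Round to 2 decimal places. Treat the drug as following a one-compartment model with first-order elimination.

k = ln2 / t½ = 0.693147 / 38.9 = 0.01782 h⁻¹
e^(−kτ) = e^(−0.01782 × 31.3) = 0.5725
Accumulation ratio R = 1 / (1 − e^(−kτ)) = 1 / (1 − 0.5725) = 2.339
Steady-state trough = C₀ × R × e^(−kτ) = 3.13 × 2.339 × 0.5725 = 4.191 mg/L

4.19 mg/L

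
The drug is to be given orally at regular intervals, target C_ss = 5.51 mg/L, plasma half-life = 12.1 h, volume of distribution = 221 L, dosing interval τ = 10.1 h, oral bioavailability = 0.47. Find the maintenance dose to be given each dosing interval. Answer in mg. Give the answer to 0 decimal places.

1499 mg

k = ln2 / t½ = 0.693147 / 12.1 = 0.05728 h⁻¹
CL = k × Vd = 0.05728 × 221 = 12.66 L/h
At steady state, F × (Dose/τ) = Css × CL.
Dose = Css × CL × τ / F = 5.51 × 12.66 × 10.1 / 0.47 = 1499 mg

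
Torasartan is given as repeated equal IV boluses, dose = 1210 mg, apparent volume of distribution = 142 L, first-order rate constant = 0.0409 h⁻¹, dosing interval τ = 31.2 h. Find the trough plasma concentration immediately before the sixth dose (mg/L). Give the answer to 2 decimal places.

3.29 mg/L

C₀ per dose = Dose / Vd = 1210 / 142 = 8.521 mg/L
Fraction remaining after one interval: r = e^(−kτ) = e^(−0.04090 × 31.2) = 0.2791
Before dose 6, 5 doses have been given (aged 1τ, 2τ, 3τ, 4τ, 5τ).
C_trough = C₀ × (r + r² + … + r^5) = C₀ × r(1−r^5)/(1−r)
        = 8.521 × 0.2791 × (1 − 0.001694) / (1 − 0.2791) = 3.293 mg/L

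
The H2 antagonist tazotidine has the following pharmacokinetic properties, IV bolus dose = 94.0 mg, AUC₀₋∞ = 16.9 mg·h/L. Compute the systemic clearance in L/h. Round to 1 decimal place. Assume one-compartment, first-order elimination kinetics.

CL = Dose / AUC = 94.0 / 16.9 = 5.562 L/h

5.6 L/h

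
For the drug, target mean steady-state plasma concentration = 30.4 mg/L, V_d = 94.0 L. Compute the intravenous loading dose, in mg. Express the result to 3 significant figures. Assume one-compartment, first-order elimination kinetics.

LD = Css × Vd = 30.4 × 94.0 = 2858 mg

2860 mg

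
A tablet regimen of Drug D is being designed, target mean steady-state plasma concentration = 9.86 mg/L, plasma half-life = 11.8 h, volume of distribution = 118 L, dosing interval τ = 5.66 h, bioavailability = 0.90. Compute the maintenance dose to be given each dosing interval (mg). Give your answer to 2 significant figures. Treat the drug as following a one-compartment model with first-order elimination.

430 mg

k = ln2 / t½ = 0.693147 / 11.8 = 0.05874 h⁻¹
CL = k × Vd = 0.05874 × 118 = 6.931 L/h
At steady state, F × (Dose/τ) = Css × CL.
Dose = Css × CL × τ / F = 9.86 × 6.931 × 5.66 / 0.90 = 429.8 mg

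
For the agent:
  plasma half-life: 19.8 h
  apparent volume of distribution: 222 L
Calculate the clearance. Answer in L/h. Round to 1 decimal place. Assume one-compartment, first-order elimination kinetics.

k = ln2 / t½ = 0.693147 / 19.8 = 0.03501 h⁻¹
CL = k × Vd = 0.03501 × 222 = 7.772 L/h

7.8 L/h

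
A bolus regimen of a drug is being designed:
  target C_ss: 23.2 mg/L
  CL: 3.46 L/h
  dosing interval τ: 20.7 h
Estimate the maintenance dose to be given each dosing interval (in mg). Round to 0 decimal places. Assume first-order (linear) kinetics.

At steady state, Dose/τ = Css × CL.
Dose = Css × CL × τ = 23.2 × 3.460 × 20.7 = 1662 mg

1662 mg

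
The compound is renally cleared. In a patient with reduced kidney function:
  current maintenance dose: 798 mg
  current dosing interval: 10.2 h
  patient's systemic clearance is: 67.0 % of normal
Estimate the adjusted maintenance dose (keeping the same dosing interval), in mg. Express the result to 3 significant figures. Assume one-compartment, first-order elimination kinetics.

To keep the same average steady-state level, dosing rate must scale with clearance.
CL ratio = 67.0 / 100 = 0.6700
New dose (same interval) = 798 × 0.6700 = 534.7 mg

535 mg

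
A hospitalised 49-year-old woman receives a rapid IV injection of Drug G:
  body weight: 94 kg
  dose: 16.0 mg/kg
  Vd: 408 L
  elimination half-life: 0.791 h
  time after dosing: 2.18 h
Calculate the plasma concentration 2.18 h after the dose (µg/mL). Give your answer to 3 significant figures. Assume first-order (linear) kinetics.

0.546 µg/mL

Total dose = 16.0 × 94 = 1504 mg
C₀ = Dose / Vd = 1504 / 408 = 3.686 mg/L
k = ln2 / t½ = 0.693147 / 0.791 = 0.8763 h⁻¹
C = C₀ · e^(−k·t) = 3.686 × e^(−0.8763 × 2.18)
  = 3.686 × 0.1480 = 0.5455 mg/L
(0.5455 mg/L = 0.5455 µg/mL)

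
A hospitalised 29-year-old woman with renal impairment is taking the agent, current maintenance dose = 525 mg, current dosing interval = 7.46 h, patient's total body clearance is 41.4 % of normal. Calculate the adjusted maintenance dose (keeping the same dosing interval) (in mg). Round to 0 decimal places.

217 mg

To keep the same average steady-state level, dosing rate must scale with clearance.
CL ratio = 41.4 / 100 = 0.4140
New dose (same interval) = 525 × 0.4140 = 217.4 mg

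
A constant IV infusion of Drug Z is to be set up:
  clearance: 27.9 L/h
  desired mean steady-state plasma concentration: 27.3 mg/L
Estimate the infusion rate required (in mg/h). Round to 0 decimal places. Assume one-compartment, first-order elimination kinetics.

762 mg/h

At steady state, infusion rate R₀ = Css × CL = 27.3 × 27.90 = 761.7 mg/h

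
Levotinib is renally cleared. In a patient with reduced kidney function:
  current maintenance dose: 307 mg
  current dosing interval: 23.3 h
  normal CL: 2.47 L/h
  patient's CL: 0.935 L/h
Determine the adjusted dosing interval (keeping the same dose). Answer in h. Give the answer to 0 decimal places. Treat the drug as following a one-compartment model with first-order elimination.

62 h

To keep the same average steady-state level, dosing rate must scale with clearance.
CL ratio = 0.935 / 2.47 = 0.3785
New interval (same dose) = 23.3 / 0.3785 = 61.56 h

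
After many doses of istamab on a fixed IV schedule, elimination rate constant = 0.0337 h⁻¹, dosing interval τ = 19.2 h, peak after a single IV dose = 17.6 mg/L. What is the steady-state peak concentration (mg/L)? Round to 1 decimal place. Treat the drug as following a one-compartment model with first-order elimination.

e^(−kτ) = e^(−0.03370 × 19.2) = 0.5236
Accumulation ratio R = 1 / (1 − e^(−kτ)) = 1 / (1 − 0.5236) = 2.099
Steady-state peak = C₀ × R = 17.6 × 2.099 = 36.94 mg/L

36.9 mg/L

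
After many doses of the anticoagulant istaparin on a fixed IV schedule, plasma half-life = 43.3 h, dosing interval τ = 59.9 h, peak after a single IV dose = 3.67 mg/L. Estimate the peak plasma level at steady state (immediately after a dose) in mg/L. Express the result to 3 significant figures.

k = ln2 / t½ = 0.693147 / 43.3 = 0.01601 h⁻¹
e^(−kτ) = e^(−0.01601 × 59.9) = 0.3833
Accumulation ratio R = 1 / (1 − e^(−kτ)) = 1 / (1 − 0.3833) = 1.622
Steady-state peak = C₀ × R = 3.67 × 1.622 = 5.953 mg/L

5.95 mg/L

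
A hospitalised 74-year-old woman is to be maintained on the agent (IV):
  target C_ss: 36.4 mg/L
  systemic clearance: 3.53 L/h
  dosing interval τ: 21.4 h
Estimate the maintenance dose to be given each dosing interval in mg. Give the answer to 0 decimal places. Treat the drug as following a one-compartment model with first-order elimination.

2750 mg

At steady state, Dose/τ = Css × CL.
Dose = Css × CL × τ = 36.4 × 3.530 × 21.4 = 2750 mg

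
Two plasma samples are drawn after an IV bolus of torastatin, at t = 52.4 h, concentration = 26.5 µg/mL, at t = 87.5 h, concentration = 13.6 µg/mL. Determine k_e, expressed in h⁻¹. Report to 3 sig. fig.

0.0190 h⁻¹

k = ln(C₁/C₂) / (t₂ − t₁) = ln(26.5/13.6) / (87.5 − 52.4)
  = 0.6671 / 35.10 = 0.01901 h⁻¹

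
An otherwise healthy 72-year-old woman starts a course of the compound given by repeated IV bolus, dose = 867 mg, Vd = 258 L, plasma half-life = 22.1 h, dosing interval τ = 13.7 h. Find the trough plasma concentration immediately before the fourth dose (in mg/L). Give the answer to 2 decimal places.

4.54 mg/L

C₀ per dose = Dose / Vd = 867 / 258 = 3.360 mg/L
k = ln2 / t½ = 0.693147 / 22.1 = 0.03136 h⁻¹
Fraction remaining after one interval: r = e^(−kτ) = e^(−0.03136 × 13.7) = 0.6507
Before dose 4, 3 doses have been given (aged 1τ, 2τ, 3τ).
C_trough = C₀ × (r + r² + … + r^3) = C₀ × r(1−r^3)/(1−r)
        = 3.360 × 0.6507 × (1 − 0.2755) / (1 − 0.6507) = 4.535 mg/L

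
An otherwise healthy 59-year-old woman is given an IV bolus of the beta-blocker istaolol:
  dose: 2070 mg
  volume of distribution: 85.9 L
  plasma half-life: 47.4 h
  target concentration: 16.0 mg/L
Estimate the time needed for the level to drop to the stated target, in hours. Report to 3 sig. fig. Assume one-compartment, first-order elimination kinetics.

28.0 h

C₀ = Dose / Vd = 2070 / 85.9 = 24.10 mg/L
k = ln2 / t½ = 0.693147 / 47.4 = 0.01462 h⁻¹
t = ln(C₀ / C) / k = ln(24.10 / 16.0) / 0.01462
  = ln(1.506) / 0.01462 = 0.4095 / 0.01462 = 28.01 h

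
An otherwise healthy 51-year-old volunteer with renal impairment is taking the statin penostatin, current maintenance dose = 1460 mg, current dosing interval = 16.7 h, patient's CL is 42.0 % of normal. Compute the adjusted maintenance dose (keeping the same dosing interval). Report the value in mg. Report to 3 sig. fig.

613 mg

To keep the same average steady-state level, dosing rate must scale with clearance.
CL ratio = 42.0 / 100 = 0.4200
New dose (same interval) = 1460 × 0.4200 = 613.2 mg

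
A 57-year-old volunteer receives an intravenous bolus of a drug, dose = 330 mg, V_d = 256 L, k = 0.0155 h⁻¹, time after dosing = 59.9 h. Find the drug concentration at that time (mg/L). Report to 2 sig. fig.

0.51 mg/L

C₀ = Dose / Vd = 330.0 / 256 = 1.289 mg/L
C = C₀ · e^(−k·t) = 1.289 × e^(−0.01550 × 59.9)
  = 1.289 × 0.3952 = 0.5094 mg/L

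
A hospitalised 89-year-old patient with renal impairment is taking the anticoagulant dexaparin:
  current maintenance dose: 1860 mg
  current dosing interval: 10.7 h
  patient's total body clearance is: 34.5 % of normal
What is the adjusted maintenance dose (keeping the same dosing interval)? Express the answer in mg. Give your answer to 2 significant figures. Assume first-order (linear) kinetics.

To keep the same average steady-state level, dosing rate must scale with clearance.
CL ratio = 34.5 / 100 = 0.3450
New dose (same interval) = 1860 × 0.3450 = 641.7 mg

640 mg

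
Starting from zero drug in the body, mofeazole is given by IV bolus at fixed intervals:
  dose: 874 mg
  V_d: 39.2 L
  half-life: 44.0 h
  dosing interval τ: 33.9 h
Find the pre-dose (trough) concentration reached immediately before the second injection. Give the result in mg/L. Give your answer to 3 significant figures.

C₀ per dose = Dose / Vd = 874 / 39.2 = 22.30 mg/L
k = ln2 / t½ = 0.693147 / 44.0 = 0.01575 h⁻¹
Fraction remaining after one interval: r = e^(−kτ) = e^(−0.01575 × 33.9) = 0.5863
Before dose 2, 1 dose has been given (aged 1τ).
C_trough = C₀ × r = 22.30 × 0.5863 = 13.07 mg/L

13.1 mg/L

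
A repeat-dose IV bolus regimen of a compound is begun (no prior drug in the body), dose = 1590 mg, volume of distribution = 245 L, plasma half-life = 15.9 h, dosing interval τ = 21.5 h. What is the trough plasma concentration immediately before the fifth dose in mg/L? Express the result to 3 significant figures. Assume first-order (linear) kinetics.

C₀ per dose = Dose / Vd = 1590 / 245 = 6.490 mg/L
k = ln2 / t½ = 0.693147 / 15.9 = 0.04359 h⁻¹
Fraction remaining after one interval: r = e^(−kτ) = e^(−0.04359 × 21.5) = 0.3917
Before dose 5, 4 doses have been given (aged 1τ, 2τ, 3τ, 4τ).
C_trough = C₀ × (r + r² + … + r^4) = C₀ × r(1−r^4)/(1−r)
        = 6.490 × 0.3917 × (1 − 0.02354) / (1 − 0.3917) = 4.081 mg/L

4.08 mg/L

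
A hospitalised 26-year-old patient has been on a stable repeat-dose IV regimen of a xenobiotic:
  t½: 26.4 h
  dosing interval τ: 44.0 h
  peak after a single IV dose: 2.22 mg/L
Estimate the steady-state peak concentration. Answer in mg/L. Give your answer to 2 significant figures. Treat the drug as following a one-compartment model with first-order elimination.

3.2 mg/L

k = ln2 / t½ = 0.693147 / 26.4 = 0.02626 h⁻¹
e^(−kτ) = e^(−0.02626 × 44.0) = 0.3149
Accumulation ratio R = 1 / (1 − e^(−kτ)) = 1 / (1 − 0.3149) = 1.460
Steady-state peak = C₀ × R = 2.22 × 1.460 = 3.241 mg/L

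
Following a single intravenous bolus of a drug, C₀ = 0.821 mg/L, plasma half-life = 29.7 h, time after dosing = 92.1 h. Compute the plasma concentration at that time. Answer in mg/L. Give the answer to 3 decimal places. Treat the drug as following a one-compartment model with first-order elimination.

0.096 mg/L

k = ln2 / t½ = 0.693147 / 29.7 = 0.02334 h⁻¹
C = C₀ · e^(−k·t) = 0.8210 × e^(−0.02334 × 92.1)
  = 0.8210 × 0.1165 = 0.09565 mg/L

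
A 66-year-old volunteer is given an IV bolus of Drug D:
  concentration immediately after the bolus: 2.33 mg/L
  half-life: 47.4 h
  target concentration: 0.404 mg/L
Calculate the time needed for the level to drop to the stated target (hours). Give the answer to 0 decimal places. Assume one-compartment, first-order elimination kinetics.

k = ln2 / t½ = 0.693147 / 47.4 = 0.01462 h⁻¹
t = ln(C₀ / C) / k = ln(2.330 / 0.404) / 0.01462
  = ln(5.767) / 0.01462 = 1.752 / 0.01462 = 119.8 h

120 h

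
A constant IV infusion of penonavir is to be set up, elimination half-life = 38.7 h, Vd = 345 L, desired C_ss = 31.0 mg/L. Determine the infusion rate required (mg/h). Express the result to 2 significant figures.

190 mg/h

k = ln2 / t½ = 0.693147 / 38.7 = 0.01791 h⁻¹
CL = k × Vd = 0.01791 × 345 = 6.179 L/h
At steady state, infusion rate R₀ = Css × CL = 31.0 × 6.179 = 191.5 mg/h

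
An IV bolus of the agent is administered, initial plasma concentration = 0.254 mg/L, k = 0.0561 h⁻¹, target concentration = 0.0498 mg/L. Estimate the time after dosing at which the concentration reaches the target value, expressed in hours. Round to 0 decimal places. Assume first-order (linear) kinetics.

t = ln(C₀ / C) / k = ln(0.2540 / 0.0498) / 0.05610
  = ln(5.100) / 0.05610 = 1.629 / 0.05610 = 29.04 h

29 h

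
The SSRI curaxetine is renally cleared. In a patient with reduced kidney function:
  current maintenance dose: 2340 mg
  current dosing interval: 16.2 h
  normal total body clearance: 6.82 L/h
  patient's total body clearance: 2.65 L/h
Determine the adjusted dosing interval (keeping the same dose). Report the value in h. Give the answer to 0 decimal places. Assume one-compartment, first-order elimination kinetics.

42 h

To keep the same average steady-state level, dosing rate must scale with clearance.
CL ratio = 2.65 / 6.82 = 0.3886
New interval (same dose) = 16.2 / 0.3886 = 41.69 h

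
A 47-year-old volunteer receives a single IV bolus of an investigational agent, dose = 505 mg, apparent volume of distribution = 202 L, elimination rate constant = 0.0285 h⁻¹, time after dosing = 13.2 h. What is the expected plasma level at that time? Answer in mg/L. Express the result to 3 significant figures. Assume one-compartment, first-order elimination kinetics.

C₀ = Dose / Vd = 505.0 / 202 = 2.500 mg/L
C = C₀ · e^(−k·t) = 2.500 × e^(−0.02850 × 13.2)
  = 2.500 × 0.6865 = 1.716 mg/L

1.72 mg/L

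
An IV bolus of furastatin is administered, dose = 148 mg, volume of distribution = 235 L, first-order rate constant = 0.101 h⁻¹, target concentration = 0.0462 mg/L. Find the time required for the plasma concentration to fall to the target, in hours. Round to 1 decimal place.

25.9 h

C₀ = Dose / Vd = 148.0 / 235 = 0.6298 mg/L
t = ln(C₀ / C) / k = ln(0.6298 / 0.0462) / 0.1010
  = ln(13.63) / 0.1010 = 2.612 / 0.1010 = 25.86 h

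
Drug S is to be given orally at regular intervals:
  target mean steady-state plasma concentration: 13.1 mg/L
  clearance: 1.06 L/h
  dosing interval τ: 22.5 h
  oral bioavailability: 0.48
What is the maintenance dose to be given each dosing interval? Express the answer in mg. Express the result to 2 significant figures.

650 mg

At steady state, F × (Dose/τ) = Css × CL.
Dose = Css × CL × τ / F = 13.1 × 1.060 × 22.5 / 0.48 = 650.9 mg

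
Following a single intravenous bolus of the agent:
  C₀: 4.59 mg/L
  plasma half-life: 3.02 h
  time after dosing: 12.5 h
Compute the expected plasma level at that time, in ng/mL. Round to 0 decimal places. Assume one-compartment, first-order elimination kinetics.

k = ln2 / t½ = 0.693147 / 3.02 = 0.2295 h⁻¹
C = C₀ · e^(−k·t) = 4.590 × e^(−0.2295 × 12.5)
  = 4.590 × 0.05677 = 0.2606 mg/L
Convert: 0.2606 mg/L × 1000 = 260.6 ng/mL

261 ng/mL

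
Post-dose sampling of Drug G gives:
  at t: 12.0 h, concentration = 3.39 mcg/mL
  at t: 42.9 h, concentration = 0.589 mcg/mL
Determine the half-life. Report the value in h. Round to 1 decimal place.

12.2 h

k = ln(C₁/C₂) / (t₂ − t₁) = ln(3.39/0.589) / (42.9 − 12.0)
  = 1.750 / 30.90 = 0.05663 h⁻¹
t½ = ln2 / k = 0.693147 / 0.05663 = 12.24 h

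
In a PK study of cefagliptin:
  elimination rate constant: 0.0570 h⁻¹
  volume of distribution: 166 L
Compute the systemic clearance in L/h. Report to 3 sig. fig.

CL = k × Vd = 0.0570 × 166 = 9.462 L/h

9.46 L/h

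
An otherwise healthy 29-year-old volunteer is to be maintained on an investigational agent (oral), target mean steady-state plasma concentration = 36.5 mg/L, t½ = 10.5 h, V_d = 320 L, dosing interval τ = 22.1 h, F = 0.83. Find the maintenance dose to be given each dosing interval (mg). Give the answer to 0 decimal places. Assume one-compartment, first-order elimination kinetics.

20530 mg

k = ln2 / t½ = 0.693147 / 10.5 = 0.06601 h⁻¹
CL = k × Vd = 0.06601 × 320 = 21.12 L/h
At steady state, F × (Dose/τ) = Css × CL.
Dose = Css × CL × τ / F = 36.5 × 21.12 × 22.1 / 0.83 = 20530 mg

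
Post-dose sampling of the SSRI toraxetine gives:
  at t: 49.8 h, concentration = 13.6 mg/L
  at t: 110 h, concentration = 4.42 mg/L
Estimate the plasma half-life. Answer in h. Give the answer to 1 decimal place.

k = ln(C₁/C₂) / (t₂ − t₁) = ln(13.6/4.42) / (110 − 49.8)
  = 1.124 / 60.20 = 0.01867 h⁻¹
t½ = ln2 / k = 0.693147 / 0.01867 = 37.13 h

37.1 h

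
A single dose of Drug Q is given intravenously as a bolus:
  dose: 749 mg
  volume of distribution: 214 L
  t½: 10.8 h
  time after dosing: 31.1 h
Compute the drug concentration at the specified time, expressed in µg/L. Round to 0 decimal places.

C₀ = Dose / Vd = 749.0 / 214 = 3.500 mg/L
k = ln2 / t½ = 0.693147 / 10.8 = 0.06418 h⁻¹
C = C₀ · e^(−k·t) = 3.500 × e^(−0.06418 × 31.1)
  = 3.500 × 0.1359 = 0.4757 mg/L
Convert: 0.4757 mg/L × 1000 = 475.7 µg/L

476 µg/L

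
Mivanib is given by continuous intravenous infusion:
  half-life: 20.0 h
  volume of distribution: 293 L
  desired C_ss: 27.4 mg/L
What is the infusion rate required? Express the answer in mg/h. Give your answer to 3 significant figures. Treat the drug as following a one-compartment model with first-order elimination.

k = ln2 / t½ = 0.693147 / 20.0 = 0.03466 h⁻¹
CL = k × Vd = 0.03466 × 293 = 10.16 L/h
At steady state, infusion rate R₀ = Css × CL = 27.4 × 10.16 = 278.4 mg/h

278 mg/h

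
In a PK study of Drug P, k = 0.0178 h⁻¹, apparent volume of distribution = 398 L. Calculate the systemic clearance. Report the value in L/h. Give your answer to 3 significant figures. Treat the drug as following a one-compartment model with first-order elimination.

CL = k × Vd = 0.0178 × 398 = 7.084 L/h

7.08 L/h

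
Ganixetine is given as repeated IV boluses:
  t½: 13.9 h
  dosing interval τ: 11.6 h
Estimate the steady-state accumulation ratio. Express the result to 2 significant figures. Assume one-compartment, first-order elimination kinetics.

2.3

k = ln2 / t½ = 0.693147 / 13.9 = 0.04987 h⁻¹
e^(−kτ) = e^(−0.04987 × 11.6) = 0.5607
Accumulation ratio R = 1 / (1 − e^(−kτ)) = 1 / (1 − 0.5607) = 2.276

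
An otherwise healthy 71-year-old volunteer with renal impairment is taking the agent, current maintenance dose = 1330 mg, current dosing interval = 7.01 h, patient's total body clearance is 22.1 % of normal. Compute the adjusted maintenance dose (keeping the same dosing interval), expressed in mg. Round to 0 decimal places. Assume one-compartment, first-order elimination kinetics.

To keep the same average steady-state level, dosing rate must scale with clearance.
CL ratio = 22.1 / 100 = 0.2210
New dose (same interval) = 1330 × 0.2210 = 293.9 mg

294 mg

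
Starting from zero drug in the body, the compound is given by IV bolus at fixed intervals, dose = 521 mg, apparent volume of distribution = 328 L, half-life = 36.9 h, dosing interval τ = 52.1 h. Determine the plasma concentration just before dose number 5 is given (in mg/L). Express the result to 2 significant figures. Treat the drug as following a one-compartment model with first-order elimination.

C₀ per dose = Dose / Vd = 521 / 328 = 1.588 mg/L
k = ln2 / t½ = 0.693147 / 36.9 = 0.01878 h⁻¹
Fraction remaining after one interval: r = e^(−kτ) = e^(−0.01878 × 52.1) = 0.3759
Before dose 5, 4 doses have been given (aged 1τ, 2τ, 3τ, 4τ).
C_trough = C₀ × (r + r² + … + r^4) = C₀ × r(1−r^4)/(1−r)
        = 1.588 × 0.3759 × (1 − 0.01997) / (1 − 0.3759) = 0.9374 mg/L

0.94 mg/L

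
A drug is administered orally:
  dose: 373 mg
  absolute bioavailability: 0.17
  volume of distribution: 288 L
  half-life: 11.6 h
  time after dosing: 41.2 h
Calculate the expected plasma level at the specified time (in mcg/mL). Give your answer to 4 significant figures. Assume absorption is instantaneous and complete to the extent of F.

Amount reaching circulation = F × Dose = 0.17 × 373.0 = 63.41 mg
C₀ = F·Dose / Vd = 63.41 / 288 = 0.2202 mg/L
k = ln2 / t½ = 0.693147 / 11.6 = 0.05975 h⁻¹
C = C₀ · e^(−k·t) = 0.2202 × e^(−0.05975 × 41.2)
  = 0.2202 × 0.08529 = 0.01878 mg/L
(0.01878 mg/L = 0.01878 mcg/mL)

0.01878 mcg/mL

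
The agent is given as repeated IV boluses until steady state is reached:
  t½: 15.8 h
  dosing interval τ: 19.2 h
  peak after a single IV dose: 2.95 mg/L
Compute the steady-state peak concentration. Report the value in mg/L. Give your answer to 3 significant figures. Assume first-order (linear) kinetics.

k = ln2 / t½ = 0.693147 / 15.8 = 0.04387 h⁻¹
e^(−kτ) = e^(−0.04387 × 19.2) = 0.4307
Accumulation ratio R = 1 / (1 − e^(−kτ)) = 1 / (1 − 0.4307) = 1.757
Steady-state peak = C₀ × R = 2.95 × 1.757 = 5.183 mg/L

5.18 mg/L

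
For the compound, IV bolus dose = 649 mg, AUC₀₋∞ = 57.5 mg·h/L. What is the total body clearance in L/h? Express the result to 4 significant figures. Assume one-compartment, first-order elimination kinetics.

CL = Dose / AUC = 649 / 57.5 = 11.29 L/h

11.29 L/h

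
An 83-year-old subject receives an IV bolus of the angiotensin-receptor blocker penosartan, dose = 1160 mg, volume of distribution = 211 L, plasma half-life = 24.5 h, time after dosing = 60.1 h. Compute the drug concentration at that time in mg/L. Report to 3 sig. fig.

1.00 mg/L

C₀ = Dose / Vd = 1160 / 211 = 5.498 mg/L
k = ln2 / t½ = 0.693147 / 24.5 = 0.02829 h⁻¹
C = C₀ · e^(−k·t) = 5.498 × e^(−0.02829 × 60.1)
  = 5.498 × 0.1826 = 1.004 mg/L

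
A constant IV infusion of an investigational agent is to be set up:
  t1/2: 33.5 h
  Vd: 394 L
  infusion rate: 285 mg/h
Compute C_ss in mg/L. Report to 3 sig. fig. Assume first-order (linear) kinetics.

k = ln2 / t½ = 0.693147 / 33.5 = 0.02069 h⁻¹
CL = k × Vd = 0.02069 × 394 = 8.152 L/h
At steady state Css = R₀ / CL = 285 / 8.152 = 34.96 mg/L

35.0 mg/L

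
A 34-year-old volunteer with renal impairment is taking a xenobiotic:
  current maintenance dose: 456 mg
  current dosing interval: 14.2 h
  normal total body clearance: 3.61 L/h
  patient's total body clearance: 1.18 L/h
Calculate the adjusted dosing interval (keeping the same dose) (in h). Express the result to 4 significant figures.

43.44 h

To keep the same average steady-state level, dosing rate must scale with clearance.
CL ratio = 1.18 / 3.61 = 0.3269
New interval (same dose) = 14.2 / 0.3269 = 43.44 h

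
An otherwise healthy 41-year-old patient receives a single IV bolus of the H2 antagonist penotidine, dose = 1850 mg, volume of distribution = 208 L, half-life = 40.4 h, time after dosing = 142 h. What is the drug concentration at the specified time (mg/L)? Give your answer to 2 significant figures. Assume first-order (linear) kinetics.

C₀ = Dose / Vd = 1850 / 208 = 8.894 mg/L
k = ln2 / t½ = 0.693147 / 40.4 = 0.01716 h⁻¹
C = C₀ · e^(−k·t) = 8.894 × e^(−0.01716 × 142)
  = 8.894 × 0.08745 = 0.7778 mg/L

0.78 mg/L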